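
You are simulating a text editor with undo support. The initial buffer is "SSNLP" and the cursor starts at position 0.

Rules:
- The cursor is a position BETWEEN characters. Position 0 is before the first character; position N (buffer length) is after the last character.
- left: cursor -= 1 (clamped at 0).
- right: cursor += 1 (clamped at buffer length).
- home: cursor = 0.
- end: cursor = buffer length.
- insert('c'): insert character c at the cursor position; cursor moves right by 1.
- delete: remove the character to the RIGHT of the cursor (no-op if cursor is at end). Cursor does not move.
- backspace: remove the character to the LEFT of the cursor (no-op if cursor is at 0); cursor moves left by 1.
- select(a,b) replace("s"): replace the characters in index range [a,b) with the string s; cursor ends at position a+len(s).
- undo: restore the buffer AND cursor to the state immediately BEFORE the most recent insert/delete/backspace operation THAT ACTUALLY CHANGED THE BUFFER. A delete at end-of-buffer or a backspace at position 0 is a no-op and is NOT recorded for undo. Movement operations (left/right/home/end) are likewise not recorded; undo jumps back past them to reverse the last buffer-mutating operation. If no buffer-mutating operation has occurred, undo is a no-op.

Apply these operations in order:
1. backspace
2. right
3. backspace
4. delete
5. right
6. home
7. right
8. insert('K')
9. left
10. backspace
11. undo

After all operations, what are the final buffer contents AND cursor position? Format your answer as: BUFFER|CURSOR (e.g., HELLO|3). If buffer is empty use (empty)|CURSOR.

After op 1 (backspace): buf='SSNLP' cursor=0
After op 2 (right): buf='SSNLP' cursor=1
After op 3 (backspace): buf='SNLP' cursor=0
After op 4 (delete): buf='NLP' cursor=0
After op 5 (right): buf='NLP' cursor=1
After op 6 (home): buf='NLP' cursor=0
After op 7 (right): buf='NLP' cursor=1
After op 8 (insert('K')): buf='NKLP' cursor=2
After op 9 (left): buf='NKLP' cursor=1
After op 10 (backspace): buf='KLP' cursor=0
After op 11 (undo): buf='NKLP' cursor=1

Answer: NKLP|1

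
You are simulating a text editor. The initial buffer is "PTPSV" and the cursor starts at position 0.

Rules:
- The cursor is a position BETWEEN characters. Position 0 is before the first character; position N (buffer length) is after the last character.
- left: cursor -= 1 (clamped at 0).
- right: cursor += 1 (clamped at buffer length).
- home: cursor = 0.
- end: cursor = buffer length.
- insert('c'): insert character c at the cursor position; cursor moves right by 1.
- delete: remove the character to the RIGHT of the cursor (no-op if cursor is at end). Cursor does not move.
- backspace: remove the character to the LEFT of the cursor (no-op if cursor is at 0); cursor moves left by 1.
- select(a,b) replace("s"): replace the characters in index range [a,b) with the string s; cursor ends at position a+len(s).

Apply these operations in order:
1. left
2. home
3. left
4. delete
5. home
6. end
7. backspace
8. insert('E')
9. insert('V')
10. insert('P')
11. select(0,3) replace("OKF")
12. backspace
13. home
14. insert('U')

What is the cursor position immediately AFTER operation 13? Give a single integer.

After op 1 (left): buf='PTPSV' cursor=0
After op 2 (home): buf='PTPSV' cursor=0
After op 3 (left): buf='PTPSV' cursor=0
After op 4 (delete): buf='TPSV' cursor=0
After op 5 (home): buf='TPSV' cursor=0
After op 6 (end): buf='TPSV' cursor=4
After op 7 (backspace): buf='TPS' cursor=3
After op 8 (insert('E')): buf='TPSE' cursor=4
After op 9 (insert('V')): buf='TPSEV' cursor=5
After op 10 (insert('P')): buf='TPSEVP' cursor=6
After op 11 (select(0,3) replace("OKF")): buf='OKFEVP' cursor=3
After op 12 (backspace): buf='OKEVP' cursor=2
After op 13 (home): buf='OKEVP' cursor=0

Answer: 0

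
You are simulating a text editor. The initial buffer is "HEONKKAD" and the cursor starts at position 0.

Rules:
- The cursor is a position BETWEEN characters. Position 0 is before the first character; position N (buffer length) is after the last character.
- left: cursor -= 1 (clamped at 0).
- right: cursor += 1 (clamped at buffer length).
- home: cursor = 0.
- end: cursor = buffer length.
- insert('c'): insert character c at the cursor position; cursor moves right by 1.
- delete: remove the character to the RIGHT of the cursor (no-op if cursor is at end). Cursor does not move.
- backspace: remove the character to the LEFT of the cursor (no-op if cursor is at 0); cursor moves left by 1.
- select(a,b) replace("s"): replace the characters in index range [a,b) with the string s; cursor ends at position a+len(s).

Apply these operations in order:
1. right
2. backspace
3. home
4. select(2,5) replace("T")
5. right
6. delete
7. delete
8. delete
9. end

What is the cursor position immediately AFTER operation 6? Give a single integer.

Answer: 4

Derivation:
After op 1 (right): buf='HEONKKAD' cursor=1
After op 2 (backspace): buf='EONKKAD' cursor=0
After op 3 (home): buf='EONKKAD' cursor=0
After op 4 (select(2,5) replace("T")): buf='EOTAD' cursor=3
After op 5 (right): buf='EOTAD' cursor=4
After op 6 (delete): buf='EOTA' cursor=4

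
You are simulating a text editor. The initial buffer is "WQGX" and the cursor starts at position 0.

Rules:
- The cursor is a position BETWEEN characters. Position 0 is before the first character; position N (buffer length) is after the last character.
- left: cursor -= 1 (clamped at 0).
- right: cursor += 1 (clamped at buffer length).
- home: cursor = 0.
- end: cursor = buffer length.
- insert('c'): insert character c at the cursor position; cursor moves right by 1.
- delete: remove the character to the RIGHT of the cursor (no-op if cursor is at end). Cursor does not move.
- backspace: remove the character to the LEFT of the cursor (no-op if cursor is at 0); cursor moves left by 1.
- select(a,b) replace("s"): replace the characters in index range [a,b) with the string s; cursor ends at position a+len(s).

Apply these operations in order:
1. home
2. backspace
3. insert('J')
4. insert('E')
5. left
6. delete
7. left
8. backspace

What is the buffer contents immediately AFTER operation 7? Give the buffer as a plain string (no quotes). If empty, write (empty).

After op 1 (home): buf='WQGX' cursor=0
After op 2 (backspace): buf='WQGX' cursor=0
After op 3 (insert('J')): buf='JWQGX' cursor=1
After op 4 (insert('E')): buf='JEWQGX' cursor=2
After op 5 (left): buf='JEWQGX' cursor=1
After op 6 (delete): buf='JWQGX' cursor=1
After op 7 (left): buf='JWQGX' cursor=0

Answer: JWQGX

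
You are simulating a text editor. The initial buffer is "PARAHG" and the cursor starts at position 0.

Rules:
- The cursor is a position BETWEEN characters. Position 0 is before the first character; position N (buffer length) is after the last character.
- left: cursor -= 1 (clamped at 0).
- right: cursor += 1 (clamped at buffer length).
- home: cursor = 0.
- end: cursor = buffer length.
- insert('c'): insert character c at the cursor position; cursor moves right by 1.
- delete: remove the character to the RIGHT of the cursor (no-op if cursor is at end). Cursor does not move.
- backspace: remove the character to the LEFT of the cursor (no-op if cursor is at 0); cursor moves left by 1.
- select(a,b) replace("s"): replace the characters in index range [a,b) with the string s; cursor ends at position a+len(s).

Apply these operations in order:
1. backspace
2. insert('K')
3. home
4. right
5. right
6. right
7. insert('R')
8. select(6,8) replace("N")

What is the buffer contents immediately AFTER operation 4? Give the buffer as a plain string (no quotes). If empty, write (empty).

After op 1 (backspace): buf='PARAHG' cursor=0
After op 2 (insert('K')): buf='KPARAHG' cursor=1
After op 3 (home): buf='KPARAHG' cursor=0
After op 4 (right): buf='KPARAHG' cursor=1

Answer: KPARAHG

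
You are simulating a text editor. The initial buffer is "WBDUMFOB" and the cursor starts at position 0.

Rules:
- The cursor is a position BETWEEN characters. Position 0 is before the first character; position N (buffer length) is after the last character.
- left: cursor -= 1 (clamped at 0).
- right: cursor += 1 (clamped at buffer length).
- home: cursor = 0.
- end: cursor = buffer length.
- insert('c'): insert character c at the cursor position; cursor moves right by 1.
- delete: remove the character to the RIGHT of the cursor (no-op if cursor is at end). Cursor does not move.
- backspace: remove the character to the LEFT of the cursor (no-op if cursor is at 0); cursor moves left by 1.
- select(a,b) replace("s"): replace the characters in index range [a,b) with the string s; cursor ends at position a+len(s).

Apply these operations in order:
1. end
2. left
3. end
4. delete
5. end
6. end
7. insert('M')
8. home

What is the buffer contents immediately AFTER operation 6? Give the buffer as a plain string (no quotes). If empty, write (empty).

Answer: WBDUMFOB

Derivation:
After op 1 (end): buf='WBDUMFOB' cursor=8
After op 2 (left): buf='WBDUMFOB' cursor=7
After op 3 (end): buf='WBDUMFOB' cursor=8
After op 4 (delete): buf='WBDUMFOB' cursor=8
After op 5 (end): buf='WBDUMFOB' cursor=8
After op 6 (end): buf='WBDUMFOB' cursor=8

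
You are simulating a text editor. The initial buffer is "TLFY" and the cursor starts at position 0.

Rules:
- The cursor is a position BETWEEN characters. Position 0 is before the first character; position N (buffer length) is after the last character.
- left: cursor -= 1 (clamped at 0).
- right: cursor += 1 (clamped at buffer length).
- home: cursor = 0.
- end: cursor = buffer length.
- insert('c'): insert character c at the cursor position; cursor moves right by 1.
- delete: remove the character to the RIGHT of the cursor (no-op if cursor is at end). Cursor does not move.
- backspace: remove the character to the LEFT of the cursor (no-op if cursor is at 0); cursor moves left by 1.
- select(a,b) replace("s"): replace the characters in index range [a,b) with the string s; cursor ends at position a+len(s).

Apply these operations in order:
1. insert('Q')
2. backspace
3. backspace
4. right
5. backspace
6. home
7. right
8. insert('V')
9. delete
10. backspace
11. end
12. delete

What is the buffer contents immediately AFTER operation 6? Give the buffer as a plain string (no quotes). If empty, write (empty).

Answer: LFY

Derivation:
After op 1 (insert('Q')): buf='QTLFY' cursor=1
After op 2 (backspace): buf='TLFY' cursor=0
After op 3 (backspace): buf='TLFY' cursor=0
After op 4 (right): buf='TLFY' cursor=1
After op 5 (backspace): buf='LFY' cursor=0
After op 6 (home): buf='LFY' cursor=0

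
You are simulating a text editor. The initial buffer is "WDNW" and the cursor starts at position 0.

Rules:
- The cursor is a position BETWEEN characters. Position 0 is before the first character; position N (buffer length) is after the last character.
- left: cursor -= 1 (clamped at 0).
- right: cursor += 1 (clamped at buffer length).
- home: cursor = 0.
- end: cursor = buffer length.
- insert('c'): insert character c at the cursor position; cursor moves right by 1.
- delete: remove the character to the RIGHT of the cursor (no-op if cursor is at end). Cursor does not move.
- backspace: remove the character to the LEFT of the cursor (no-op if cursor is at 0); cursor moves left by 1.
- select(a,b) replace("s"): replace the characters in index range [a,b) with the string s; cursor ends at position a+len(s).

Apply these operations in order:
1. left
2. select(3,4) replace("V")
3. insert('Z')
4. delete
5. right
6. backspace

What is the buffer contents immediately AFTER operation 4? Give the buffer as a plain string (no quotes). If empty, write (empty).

Answer: WDNVZ

Derivation:
After op 1 (left): buf='WDNW' cursor=0
After op 2 (select(3,4) replace("V")): buf='WDNV' cursor=4
After op 3 (insert('Z')): buf='WDNVZ' cursor=5
After op 4 (delete): buf='WDNVZ' cursor=5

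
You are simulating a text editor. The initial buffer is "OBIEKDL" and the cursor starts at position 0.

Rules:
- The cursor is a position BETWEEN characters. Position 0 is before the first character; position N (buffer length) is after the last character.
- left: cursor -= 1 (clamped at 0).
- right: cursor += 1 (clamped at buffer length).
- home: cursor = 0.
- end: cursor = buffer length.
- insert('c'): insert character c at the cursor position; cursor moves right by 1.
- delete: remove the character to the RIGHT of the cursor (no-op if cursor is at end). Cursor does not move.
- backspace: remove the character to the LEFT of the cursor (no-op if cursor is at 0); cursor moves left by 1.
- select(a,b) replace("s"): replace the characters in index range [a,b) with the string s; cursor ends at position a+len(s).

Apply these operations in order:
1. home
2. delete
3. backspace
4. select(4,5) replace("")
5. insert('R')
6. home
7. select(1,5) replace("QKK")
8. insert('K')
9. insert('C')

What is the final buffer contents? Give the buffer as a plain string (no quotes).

After op 1 (home): buf='OBIEKDL' cursor=0
After op 2 (delete): buf='BIEKDL' cursor=0
After op 3 (backspace): buf='BIEKDL' cursor=0
After op 4 (select(4,5) replace("")): buf='BIEKL' cursor=4
After op 5 (insert('R')): buf='BIEKRL' cursor=5
After op 6 (home): buf='BIEKRL' cursor=0
After op 7 (select(1,5) replace("QKK")): buf='BQKKL' cursor=4
After op 8 (insert('K')): buf='BQKKKL' cursor=5
After op 9 (insert('C')): buf='BQKKKCL' cursor=6

Answer: BQKKKCL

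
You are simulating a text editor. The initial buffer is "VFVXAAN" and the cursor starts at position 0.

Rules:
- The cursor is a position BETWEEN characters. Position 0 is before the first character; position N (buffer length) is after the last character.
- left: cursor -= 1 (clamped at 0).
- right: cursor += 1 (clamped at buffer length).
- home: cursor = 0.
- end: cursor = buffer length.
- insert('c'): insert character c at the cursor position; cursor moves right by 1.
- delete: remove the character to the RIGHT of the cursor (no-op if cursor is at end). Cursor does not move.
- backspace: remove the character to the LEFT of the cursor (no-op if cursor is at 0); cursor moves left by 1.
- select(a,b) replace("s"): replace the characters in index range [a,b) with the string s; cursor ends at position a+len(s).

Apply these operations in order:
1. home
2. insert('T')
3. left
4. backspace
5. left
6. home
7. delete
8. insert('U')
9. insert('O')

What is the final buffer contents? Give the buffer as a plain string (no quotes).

After op 1 (home): buf='VFVXAAN' cursor=0
After op 2 (insert('T')): buf='TVFVXAAN' cursor=1
After op 3 (left): buf='TVFVXAAN' cursor=0
After op 4 (backspace): buf='TVFVXAAN' cursor=0
After op 5 (left): buf='TVFVXAAN' cursor=0
After op 6 (home): buf='TVFVXAAN' cursor=0
After op 7 (delete): buf='VFVXAAN' cursor=0
After op 8 (insert('U')): buf='UVFVXAAN' cursor=1
After op 9 (insert('O')): buf='UOVFVXAAN' cursor=2

Answer: UOVFVXAAN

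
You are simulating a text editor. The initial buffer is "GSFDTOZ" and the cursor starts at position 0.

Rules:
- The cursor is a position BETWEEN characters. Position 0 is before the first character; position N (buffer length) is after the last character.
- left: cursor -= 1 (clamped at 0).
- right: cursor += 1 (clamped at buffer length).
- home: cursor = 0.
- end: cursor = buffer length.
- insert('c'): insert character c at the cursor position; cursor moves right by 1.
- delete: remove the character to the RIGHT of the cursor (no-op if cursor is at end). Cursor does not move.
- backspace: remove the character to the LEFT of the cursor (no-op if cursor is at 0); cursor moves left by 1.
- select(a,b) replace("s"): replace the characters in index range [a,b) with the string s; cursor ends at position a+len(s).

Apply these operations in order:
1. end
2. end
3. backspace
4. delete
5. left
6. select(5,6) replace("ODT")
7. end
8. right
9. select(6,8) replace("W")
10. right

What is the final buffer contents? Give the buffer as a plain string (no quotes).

Answer: GSFDTOW

Derivation:
After op 1 (end): buf='GSFDTOZ' cursor=7
After op 2 (end): buf='GSFDTOZ' cursor=7
After op 3 (backspace): buf='GSFDTO' cursor=6
After op 4 (delete): buf='GSFDTO' cursor=6
After op 5 (left): buf='GSFDTO' cursor=5
After op 6 (select(5,6) replace("ODT")): buf='GSFDTODT' cursor=8
After op 7 (end): buf='GSFDTODT' cursor=8
After op 8 (right): buf='GSFDTODT' cursor=8
After op 9 (select(6,8) replace("W")): buf='GSFDTOW' cursor=7
After op 10 (right): buf='GSFDTOW' cursor=7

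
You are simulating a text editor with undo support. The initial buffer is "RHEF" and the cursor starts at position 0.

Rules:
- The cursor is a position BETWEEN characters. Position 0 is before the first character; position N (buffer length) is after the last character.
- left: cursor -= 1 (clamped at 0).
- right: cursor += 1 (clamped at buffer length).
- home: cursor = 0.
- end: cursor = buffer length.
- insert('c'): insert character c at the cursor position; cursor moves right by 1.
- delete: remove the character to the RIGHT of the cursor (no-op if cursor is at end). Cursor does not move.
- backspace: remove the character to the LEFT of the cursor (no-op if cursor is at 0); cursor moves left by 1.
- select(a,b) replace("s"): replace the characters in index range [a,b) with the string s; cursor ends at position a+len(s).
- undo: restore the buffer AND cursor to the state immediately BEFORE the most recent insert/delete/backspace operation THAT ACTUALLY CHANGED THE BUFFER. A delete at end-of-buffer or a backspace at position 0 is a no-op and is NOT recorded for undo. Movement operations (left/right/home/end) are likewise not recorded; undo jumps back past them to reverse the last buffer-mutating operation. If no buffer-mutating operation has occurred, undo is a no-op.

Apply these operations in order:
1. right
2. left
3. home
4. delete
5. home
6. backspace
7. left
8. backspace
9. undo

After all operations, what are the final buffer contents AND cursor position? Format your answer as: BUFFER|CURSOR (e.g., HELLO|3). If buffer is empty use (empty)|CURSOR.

After op 1 (right): buf='RHEF' cursor=1
After op 2 (left): buf='RHEF' cursor=0
After op 3 (home): buf='RHEF' cursor=0
After op 4 (delete): buf='HEF' cursor=0
After op 5 (home): buf='HEF' cursor=0
After op 6 (backspace): buf='HEF' cursor=0
After op 7 (left): buf='HEF' cursor=0
After op 8 (backspace): buf='HEF' cursor=0
After op 9 (undo): buf='RHEF' cursor=0

Answer: RHEF|0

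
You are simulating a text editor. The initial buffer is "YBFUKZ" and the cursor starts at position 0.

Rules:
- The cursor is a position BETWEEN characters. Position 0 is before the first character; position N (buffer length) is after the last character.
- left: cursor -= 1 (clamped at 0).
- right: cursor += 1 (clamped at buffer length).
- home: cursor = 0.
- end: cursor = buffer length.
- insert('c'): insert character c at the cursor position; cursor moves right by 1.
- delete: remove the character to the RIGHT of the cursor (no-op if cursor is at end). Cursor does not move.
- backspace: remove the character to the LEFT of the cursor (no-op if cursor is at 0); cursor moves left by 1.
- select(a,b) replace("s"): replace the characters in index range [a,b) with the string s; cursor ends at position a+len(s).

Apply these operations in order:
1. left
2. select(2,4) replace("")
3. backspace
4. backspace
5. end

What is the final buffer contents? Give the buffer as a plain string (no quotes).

After op 1 (left): buf='YBFUKZ' cursor=0
After op 2 (select(2,4) replace("")): buf='YBKZ' cursor=2
After op 3 (backspace): buf='YKZ' cursor=1
After op 4 (backspace): buf='KZ' cursor=0
After op 5 (end): buf='KZ' cursor=2

Answer: KZ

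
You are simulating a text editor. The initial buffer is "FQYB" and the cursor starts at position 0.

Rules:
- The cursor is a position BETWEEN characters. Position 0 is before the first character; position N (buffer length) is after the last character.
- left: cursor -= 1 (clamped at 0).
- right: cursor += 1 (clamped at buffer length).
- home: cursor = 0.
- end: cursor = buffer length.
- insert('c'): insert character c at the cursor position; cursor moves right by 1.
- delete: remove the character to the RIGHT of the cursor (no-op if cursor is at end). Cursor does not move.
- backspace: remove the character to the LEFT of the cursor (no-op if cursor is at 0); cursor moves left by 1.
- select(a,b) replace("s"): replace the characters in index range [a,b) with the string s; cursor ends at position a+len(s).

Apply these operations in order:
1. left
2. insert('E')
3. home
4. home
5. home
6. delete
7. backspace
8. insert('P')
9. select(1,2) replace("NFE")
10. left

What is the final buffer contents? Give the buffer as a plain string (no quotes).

Answer: PNFEQYB

Derivation:
After op 1 (left): buf='FQYB' cursor=0
After op 2 (insert('E')): buf='EFQYB' cursor=1
After op 3 (home): buf='EFQYB' cursor=0
After op 4 (home): buf='EFQYB' cursor=0
After op 5 (home): buf='EFQYB' cursor=0
After op 6 (delete): buf='FQYB' cursor=0
After op 7 (backspace): buf='FQYB' cursor=0
After op 8 (insert('P')): buf='PFQYB' cursor=1
After op 9 (select(1,2) replace("NFE")): buf='PNFEQYB' cursor=4
After op 10 (left): buf='PNFEQYB' cursor=3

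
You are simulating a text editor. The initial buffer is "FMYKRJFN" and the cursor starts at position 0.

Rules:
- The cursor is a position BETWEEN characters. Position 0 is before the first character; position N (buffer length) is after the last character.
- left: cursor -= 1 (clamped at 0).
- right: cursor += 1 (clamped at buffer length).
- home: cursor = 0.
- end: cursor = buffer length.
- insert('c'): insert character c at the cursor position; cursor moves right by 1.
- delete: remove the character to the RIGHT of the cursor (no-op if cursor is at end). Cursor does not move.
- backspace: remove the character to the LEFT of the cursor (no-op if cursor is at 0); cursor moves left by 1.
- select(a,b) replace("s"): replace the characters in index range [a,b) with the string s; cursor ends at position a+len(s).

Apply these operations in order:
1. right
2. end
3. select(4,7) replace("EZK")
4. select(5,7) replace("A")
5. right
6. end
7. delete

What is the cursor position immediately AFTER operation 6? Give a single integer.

Answer: 7

Derivation:
After op 1 (right): buf='FMYKRJFN' cursor=1
After op 2 (end): buf='FMYKRJFN' cursor=8
After op 3 (select(4,7) replace("EZK")): buf='FMYKEZKN' cursor=7
After op 4 (select(5,7) replace("A")): buf='FMYKEAN' cursor=6
After op 5 (right): buf='FMYKEAN' cursor=7
After op 6 (end): buf='FMYKEAN' cursor=7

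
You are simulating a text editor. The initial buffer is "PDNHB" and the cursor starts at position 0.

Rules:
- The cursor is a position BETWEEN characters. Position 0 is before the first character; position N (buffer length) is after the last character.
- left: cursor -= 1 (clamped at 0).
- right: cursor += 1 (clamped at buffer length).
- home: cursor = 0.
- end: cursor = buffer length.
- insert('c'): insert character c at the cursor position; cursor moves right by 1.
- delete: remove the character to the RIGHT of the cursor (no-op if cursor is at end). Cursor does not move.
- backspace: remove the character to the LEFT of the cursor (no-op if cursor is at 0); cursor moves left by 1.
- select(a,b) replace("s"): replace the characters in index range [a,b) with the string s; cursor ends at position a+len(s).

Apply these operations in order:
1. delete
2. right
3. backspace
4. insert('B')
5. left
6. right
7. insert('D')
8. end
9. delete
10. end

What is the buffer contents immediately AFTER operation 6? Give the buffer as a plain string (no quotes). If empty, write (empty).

After op 1 (delete): buf='DNHB' cursor=0
After op 2 (right): buf='DNHB' cursor=1
After op 3 (backspace): buf='NHB' cursor=0
After op 4 (insert('B')): buf='BNHB' cursor=1
After op 5 (left): buf='BNHB' cursor=0
After op 6 (right): buf='BNHB' cursor=1

Answer: BNHB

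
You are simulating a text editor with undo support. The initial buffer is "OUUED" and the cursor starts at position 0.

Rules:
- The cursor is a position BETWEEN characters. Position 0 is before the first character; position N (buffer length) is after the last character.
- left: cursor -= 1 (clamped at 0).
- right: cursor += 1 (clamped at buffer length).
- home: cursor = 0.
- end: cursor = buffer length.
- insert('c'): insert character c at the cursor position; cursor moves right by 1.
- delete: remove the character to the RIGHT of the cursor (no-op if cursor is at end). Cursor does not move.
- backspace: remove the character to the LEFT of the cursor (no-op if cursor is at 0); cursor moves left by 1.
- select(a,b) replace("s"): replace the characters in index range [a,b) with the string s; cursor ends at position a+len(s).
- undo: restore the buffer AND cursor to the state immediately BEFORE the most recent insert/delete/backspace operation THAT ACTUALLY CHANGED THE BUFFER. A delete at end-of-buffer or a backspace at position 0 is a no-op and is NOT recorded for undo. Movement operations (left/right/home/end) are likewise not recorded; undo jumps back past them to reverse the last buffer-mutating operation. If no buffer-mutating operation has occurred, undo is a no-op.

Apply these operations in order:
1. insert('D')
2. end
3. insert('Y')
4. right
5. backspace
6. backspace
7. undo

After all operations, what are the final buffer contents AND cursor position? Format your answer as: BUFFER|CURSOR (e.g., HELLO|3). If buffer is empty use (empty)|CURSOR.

After op 1 (insert('D')): buf='DOUUED' cursor=1
After op 2 (end): buf='DOUUED' cursor=6
After op 3 (insert('Y')): buf='DOUUEDY' cursor=7
After op 4 (right): buf='DOUUEDY' cursor=7
After op 5 (backspace): buf='DOUUED' cursor=6
After op 6 (backspace): buf='DOUUE' cursor=5
After op 7 (undo): buf='DOUUED' cursor=6

Answer: DOUUED|6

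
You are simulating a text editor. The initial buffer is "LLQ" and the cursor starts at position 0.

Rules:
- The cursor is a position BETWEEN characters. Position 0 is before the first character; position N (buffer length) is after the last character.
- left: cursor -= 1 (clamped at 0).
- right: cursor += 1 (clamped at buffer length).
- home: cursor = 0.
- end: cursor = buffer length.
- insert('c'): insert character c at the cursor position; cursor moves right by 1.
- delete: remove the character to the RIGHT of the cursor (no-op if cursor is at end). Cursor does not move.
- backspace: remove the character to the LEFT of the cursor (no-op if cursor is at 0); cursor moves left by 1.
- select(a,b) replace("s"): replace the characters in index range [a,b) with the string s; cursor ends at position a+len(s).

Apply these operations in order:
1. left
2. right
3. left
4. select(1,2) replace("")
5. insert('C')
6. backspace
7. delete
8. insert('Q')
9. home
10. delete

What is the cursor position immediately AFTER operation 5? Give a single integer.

Answer: 2

Derivation:
After op 1 (left): buf='LLQ' cursor=0
After op 2 (right): buf='LLQ' cursor=1
After op 3 (left): buf='LLQ' cursor=0
After op 4 (select(1,2) replace("")): buf='LQ' cursor=1
After op 5 (insert('C')): buf='LCQ' cursor=2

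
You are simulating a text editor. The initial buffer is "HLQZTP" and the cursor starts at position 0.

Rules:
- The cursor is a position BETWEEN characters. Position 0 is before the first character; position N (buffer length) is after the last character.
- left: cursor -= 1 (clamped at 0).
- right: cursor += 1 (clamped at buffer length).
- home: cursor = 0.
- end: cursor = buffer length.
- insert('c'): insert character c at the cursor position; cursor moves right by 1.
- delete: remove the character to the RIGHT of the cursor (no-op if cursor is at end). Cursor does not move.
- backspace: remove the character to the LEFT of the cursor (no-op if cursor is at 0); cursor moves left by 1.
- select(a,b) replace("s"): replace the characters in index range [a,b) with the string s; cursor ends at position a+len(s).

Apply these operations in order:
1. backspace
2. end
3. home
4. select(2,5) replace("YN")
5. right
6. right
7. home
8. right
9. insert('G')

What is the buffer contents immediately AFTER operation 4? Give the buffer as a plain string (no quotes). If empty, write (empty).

After op 1 (backspace): buf='HLQZTP' cursor=0
After op 2 (end): buf='HLQZTP' cursor=6
After op 3 (home): buf='HLQZTP' cursor=0
After op 4 (select(2,5) replace("YN")): buf='HLYNP' cursor=4

Answer: HLYNP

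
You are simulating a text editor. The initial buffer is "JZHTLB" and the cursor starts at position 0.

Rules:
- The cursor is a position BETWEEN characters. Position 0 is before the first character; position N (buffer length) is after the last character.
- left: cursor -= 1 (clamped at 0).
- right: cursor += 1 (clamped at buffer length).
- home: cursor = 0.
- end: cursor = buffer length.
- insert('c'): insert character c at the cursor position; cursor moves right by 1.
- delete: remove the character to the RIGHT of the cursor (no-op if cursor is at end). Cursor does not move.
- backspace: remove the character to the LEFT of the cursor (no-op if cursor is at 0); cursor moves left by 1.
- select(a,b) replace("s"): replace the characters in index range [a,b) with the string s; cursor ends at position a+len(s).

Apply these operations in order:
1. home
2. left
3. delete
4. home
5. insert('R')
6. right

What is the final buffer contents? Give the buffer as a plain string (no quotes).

Answer: RZHTLB

Derivation:
After op 1 (home): buf='JZHTLB' cursor=0
After op 2 (left): buf='JZHTLB' cursor=0
After op 3 (delete): buf='ZHTLB' cursor=0
After op 4 (home): buf='ZHTLB' cursor=0
After op 5 (insert('R')): buf='RZHTLB' cursor=1
After op 6 (right): buf='RZHTLB' cursor=2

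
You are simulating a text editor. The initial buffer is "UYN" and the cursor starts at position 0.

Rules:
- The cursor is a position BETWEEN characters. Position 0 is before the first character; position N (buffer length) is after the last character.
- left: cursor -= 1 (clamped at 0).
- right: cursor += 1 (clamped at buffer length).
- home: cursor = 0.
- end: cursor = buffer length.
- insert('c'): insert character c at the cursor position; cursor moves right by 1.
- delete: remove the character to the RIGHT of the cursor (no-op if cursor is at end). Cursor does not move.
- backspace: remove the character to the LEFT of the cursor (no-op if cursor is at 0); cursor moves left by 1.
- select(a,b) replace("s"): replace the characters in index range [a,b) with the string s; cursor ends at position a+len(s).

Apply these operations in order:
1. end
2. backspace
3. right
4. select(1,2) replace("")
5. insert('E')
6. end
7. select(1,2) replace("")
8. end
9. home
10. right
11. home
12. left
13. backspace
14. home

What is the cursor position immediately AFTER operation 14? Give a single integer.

Answer: 0

Derivation:
After op 1 (end): buf='UYN' cursor=3
After op 2 (backspace): buf='UY' cursor=2
After op 3 (right): buf='UY' cursor=2
After op 4 (select(1,2) replace("")): buf='U' cursor=1
After op 5 (insert('E')): buf='UE' cursor=2
After op 6 (end): buf='UE' cursor=2
After op 7 (select(1,2) replace("")): buf='U' cursor=1
After op 8 (end): buf='U' cursor=1
After op 9 (home): buf='U' cursor=0
After op 10 (right): buf='U' cursor=1
After op 11 (home): buf='U' cursor=0
After op 12 (left): buf='U' cursor=0
After op 13 (backspace): buf='U' cursor=0
After op 14 (home): buf='U' cursor=0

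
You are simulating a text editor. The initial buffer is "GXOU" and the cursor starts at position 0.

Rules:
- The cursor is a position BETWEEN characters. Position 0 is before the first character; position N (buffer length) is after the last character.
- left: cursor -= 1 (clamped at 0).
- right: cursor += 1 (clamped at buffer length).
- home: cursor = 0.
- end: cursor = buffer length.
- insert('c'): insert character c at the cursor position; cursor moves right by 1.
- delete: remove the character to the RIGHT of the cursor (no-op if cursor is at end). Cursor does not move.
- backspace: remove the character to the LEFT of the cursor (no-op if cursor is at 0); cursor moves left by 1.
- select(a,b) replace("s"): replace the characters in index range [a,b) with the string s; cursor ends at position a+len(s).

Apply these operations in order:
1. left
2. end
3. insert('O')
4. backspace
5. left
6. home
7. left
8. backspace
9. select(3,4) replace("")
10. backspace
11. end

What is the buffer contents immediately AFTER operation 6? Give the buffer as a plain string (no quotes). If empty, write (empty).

Answer: GXOU

Derivation:
After op 1 (left): buf='GXOU' cursor=0
After op 2 (end): buf='GXOU' cursor=4
After op 3 (insert('O')): buf='GXOUO' cursor=5
After op 4 (backspace): buf='GXOU' cursor=4
After op 5 (left): buf='GXOU' cursor=3
After op 6 (home): buf='GXOU' cursor=0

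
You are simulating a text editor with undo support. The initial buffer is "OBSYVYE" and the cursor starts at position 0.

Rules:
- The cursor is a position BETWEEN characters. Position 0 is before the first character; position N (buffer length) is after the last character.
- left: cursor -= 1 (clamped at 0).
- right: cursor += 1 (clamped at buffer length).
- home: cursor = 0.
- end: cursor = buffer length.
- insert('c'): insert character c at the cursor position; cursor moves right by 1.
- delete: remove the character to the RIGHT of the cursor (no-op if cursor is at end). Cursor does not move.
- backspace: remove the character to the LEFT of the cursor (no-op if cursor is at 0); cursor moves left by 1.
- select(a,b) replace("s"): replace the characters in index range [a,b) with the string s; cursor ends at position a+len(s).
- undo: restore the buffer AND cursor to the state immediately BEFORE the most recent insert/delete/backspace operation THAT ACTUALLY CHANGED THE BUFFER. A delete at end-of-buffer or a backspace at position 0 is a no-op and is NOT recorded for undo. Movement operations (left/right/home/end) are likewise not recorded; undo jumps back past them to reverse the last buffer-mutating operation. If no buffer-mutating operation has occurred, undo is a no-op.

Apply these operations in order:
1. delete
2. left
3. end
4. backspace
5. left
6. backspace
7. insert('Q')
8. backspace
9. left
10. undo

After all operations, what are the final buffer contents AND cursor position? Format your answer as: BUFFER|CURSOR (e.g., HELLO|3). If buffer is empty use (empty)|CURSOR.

After op 1 (delete): buf='BSYVYE' cursor=0
After op 2 (left): buf='BSYVYE' cursor=0
After op 3 (end): buf='BSYVYE' cursor=6
After op 4 (backspace): buf='BSYVY' cursor=5
After op 5 (left): buf='BSYVY' cursor=4
After op 6 (backspace): buf='BSYY' cursor=3
After op 7 (insert('Q')): buf='BSYQY' cursor=4
After op 8 (backspace): buf='BSYY' cursor=3
After op 9 (left): buf='BSYY' cursor=2
After op 10 (undo): buf='BSYQY' cursor=4

Answer: BSYQY|4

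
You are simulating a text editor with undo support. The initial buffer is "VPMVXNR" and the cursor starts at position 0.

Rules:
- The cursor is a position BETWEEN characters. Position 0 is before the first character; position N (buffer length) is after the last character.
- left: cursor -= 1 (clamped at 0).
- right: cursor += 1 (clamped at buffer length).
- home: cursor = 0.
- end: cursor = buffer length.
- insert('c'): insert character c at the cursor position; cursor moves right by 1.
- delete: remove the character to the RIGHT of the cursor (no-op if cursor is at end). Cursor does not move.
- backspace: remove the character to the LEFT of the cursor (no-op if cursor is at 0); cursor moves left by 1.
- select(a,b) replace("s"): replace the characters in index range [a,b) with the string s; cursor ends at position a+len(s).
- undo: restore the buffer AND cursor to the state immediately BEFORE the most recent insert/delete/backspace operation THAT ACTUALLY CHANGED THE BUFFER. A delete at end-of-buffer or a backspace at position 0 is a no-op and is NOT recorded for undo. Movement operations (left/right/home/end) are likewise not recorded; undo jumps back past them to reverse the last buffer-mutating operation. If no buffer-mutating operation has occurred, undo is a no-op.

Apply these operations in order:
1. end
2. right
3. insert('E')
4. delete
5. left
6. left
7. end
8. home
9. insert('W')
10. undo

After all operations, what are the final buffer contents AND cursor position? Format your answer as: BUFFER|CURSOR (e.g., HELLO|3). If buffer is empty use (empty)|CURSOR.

After op 1 (end): buf='VPMVXNR' cursor=7
After op 2 (right): buf='VPMVXNR' cursor=7
After op 3 (insert('E')): buf='VPMVXNRE' cursor=8
After op 4 (delete): buf='VPMVXNRE' cursor=8
After op 5 (left): buf='VPMVXNRE' cursor=7
After op 6 (left): buf='VPMVXNRE' cursor=6
After op 7 (end): buf='VPMVXNRE' cursor=8
After op 8 (home): buf='VPMVXNRE' cursor=0
After op 9 (insert('W')): buf='WVPMVXNRE' cursor=1
After op 10 (undo): buf='VPMVXNRE' cursor=0

Answer: VPMVXNRE|0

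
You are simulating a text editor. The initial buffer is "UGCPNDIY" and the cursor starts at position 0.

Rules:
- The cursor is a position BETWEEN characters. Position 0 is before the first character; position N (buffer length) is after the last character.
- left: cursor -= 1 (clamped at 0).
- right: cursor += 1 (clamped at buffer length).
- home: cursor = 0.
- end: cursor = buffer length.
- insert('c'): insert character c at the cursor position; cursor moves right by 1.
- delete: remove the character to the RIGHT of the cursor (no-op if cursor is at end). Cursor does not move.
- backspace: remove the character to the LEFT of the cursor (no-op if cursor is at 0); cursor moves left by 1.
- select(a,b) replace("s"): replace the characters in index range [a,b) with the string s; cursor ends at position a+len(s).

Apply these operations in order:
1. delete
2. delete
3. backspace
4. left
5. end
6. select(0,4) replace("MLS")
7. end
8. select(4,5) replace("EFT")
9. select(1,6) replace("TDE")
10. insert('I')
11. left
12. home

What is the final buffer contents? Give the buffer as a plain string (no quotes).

After op 1 (delete): buf='GCPNDIY' cursor=0
After op 2 (delete): buf='CPNDIY' cursor=0
After op 3 (backspace): buf='CPNDIY' cursor=0
After op 4 (left): buf='CPNDIY' cursor=0
After op 5 (end): buf='CPNDIY' cursor=6
After op 6 (select(0,4) replace("MLS")): buf='MLSIY' cursor=3
After op 7 (end): buf='MLSIY' cursor=5
After op 8 (select(4,5) replace("EFT")): buf='MLSIEFT' cursor=7
After op 9 (select(1,6) replace("TDE")): buf='MTDET' cursor=4
After op 10 (insert('I')): buf='MTDEIT' cursor=5
After op 11 (left): buf='MTDEIT' cursor=4
After op 12 (home): buf='MTDEIT' cursor=0

Answer: MTDEIT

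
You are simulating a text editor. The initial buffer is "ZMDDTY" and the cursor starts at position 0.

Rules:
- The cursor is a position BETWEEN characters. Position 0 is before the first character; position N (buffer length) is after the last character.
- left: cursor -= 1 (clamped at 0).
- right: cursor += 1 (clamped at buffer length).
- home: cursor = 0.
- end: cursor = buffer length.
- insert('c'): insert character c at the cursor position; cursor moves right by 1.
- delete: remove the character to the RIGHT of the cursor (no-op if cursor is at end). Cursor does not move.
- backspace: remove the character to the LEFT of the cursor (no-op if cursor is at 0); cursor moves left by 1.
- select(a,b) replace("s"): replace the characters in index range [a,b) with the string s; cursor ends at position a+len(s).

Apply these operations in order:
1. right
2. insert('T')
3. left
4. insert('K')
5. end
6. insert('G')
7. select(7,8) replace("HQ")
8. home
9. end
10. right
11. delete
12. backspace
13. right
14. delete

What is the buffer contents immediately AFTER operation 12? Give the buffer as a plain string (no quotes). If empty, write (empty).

Answer: ZKTMDDTHQ

Derivation:
After op 1 (right): buf='ZMDDTY' cursor=1
After op 2 (insert('T')): buf='ZTMDDTY' cursor=2
After op 3 (left): buf='ZTMDDTY' cursor=1
After op 4 (insert('K')): buf='ZKTMDDTY' cursor=2
After op 5 (end): buf='ZKTMDDTY' cursor=8
After op 6 (insert('G')): buf='ZKTMDDTYG' cursor=9
After op 7 (select(7,8) replace("HQ")): buf='ZKTMDDTHQG' cursor=9
After op 8 (home): buf='ZKTMDDTHQG' cursor=0
After op 9 (end): buf='ZKTMDDTHQG' cursor=10
After op 10 (right): buf='ZKTMDDTHQG' cursor=10
After op 11 (delete): buf='ZKTMDDTHQG' cursor=10
After op 12 (backspace): buf='ZKTMDDTHQ' cursor=9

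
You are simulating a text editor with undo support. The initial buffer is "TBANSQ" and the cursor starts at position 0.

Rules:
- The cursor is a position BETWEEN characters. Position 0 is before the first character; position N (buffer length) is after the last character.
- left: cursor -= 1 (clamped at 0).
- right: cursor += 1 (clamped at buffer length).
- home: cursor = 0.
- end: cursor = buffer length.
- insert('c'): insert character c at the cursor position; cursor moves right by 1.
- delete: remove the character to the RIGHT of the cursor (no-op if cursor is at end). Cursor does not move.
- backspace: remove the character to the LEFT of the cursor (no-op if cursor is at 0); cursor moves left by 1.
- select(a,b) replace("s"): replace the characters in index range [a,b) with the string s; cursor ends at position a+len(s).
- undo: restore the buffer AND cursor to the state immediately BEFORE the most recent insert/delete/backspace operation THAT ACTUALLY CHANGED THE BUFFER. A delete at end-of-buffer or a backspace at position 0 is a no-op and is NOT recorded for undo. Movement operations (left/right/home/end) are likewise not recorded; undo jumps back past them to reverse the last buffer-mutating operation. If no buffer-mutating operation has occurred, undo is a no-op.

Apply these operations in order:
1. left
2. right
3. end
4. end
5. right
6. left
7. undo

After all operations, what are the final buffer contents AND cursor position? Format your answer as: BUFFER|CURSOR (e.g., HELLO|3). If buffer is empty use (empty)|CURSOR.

Answer: TBANSQ|5

Derivation:
After op 1 (left): buf='TBANSQ' cursor=0
After op 2 (right): buf='TBANSQ' cursor=1
After op 3 (end): buf='TBANSQ' cursor=6
After op 4 (end): buf='TBANSQ' cursor=6
After op 5 (right): buf='TBANSQ' cursor=6
After op 6 (left): buf='TBANSQ' cursor=5
After op 7 (undo): buf='TBANSQ' cursor=5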